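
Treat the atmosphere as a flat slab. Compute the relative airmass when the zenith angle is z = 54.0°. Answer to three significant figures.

X = sec z = 1/cos 54.0° = 1/0.5878 = 1.7013.

1.70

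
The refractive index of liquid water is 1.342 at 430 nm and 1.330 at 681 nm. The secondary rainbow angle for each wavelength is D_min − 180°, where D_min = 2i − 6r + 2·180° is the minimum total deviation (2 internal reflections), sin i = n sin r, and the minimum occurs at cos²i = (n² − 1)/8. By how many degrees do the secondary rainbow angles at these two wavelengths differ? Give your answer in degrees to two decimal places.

3.12°

At 430 nm (n = 1.342): cos²i = 0.10012 → i = 71.554°, r = 44.981°, D_min = 233.222°, rainbow angle = 53.222°.
At 681 nm (n = 1.330): cos²i = 0.09611 → i = 71.940°, r = 45.630°, D_min = 230.101°, rainbow angle = 50.101°.
Angular width = |53.222° − 50.101°| = 3.121°.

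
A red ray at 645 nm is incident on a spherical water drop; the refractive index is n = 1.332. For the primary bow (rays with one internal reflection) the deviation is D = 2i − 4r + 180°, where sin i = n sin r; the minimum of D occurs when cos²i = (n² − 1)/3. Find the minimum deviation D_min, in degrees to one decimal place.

137.8°

cos²i = (1.77422 − 1)/3 = 0.25807; i = arccos(0.50801) = 59.469°.
sin r = sin 59.469°/1.332 = 0.64666; r = 40.290°.
D_min = 2·59.469° − 4·40.290° + 180° = 137.776°.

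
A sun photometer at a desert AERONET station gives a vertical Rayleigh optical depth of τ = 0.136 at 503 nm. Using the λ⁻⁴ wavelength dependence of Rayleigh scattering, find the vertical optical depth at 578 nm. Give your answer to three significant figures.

0.0780

τ(578 nm) = τ(503 nm) × (503/578)⁴ = 0.136 × (0.8702)⁴ = 0.136 × 0.5735 = 0.0780.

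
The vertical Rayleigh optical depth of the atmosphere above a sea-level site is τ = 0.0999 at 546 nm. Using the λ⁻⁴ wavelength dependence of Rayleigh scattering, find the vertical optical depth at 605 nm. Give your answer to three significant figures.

0.0663

τ(605 nm) = τ(546 nm) × (546/605)⁴ = 0.0999 × (0.9025)⁴ = 0.0999 × 0.6634 = 0.0663.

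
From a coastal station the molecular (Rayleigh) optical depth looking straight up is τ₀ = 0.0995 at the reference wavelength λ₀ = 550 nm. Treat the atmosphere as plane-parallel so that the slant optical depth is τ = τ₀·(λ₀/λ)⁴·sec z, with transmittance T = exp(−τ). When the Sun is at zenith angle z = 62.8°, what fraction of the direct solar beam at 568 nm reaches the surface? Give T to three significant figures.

0.826

sec 62.8° = 2.1877.
τ = 0.0995 × (550/568)⁴ × 2.1877 = 0.0995 × 0.8791 × 2.1877 = 0.1914.
T = exp(−0.1914) = 0.8258.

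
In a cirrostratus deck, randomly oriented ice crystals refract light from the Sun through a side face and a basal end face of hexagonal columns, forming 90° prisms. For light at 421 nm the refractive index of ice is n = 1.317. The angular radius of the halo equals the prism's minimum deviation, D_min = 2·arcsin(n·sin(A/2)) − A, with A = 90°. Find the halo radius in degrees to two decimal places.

47.26°

n·sin(A/2) = 1.317 × sin 45° = 1.317 × 0.7071 = 0.9313.
D_min = 2·arcsin(0.9313) − 90° = 2 × 68.632° − 90° = 47.264°.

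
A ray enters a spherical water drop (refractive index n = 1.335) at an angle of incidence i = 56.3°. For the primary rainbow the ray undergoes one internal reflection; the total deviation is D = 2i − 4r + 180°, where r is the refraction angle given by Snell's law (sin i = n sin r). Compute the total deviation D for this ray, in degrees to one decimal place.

138.4°

sin r = sin 56.3° / 1.335 = 0.8320/1.335 = 0.6232; r = 38.55°.
D = 2·56.3° − 4·38.55° + 180° = 112.60° − 154.20° + 180° = 138.40°.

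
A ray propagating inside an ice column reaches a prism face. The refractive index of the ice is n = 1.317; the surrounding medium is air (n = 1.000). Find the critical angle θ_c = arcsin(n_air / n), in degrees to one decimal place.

sin θ_c = n_air / n = 1.000 / 1.317 = 0.7593.
θ_c = arcsin(0.7593) = 49.40°.

49.4°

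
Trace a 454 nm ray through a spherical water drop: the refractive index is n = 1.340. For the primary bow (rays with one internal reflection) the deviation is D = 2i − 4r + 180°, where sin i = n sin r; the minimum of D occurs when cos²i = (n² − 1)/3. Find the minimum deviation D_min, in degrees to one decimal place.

138.9°

cos²i = (1.79560 − 1)/3 = 0.26520; i = arccos(0.51498) = 59.004°.
sin r = sin 59.004°/1.340 = 0.63971; r = 39.770°.
D_min = 2·59.004° − 4·39.770° + 180° = 138.929°.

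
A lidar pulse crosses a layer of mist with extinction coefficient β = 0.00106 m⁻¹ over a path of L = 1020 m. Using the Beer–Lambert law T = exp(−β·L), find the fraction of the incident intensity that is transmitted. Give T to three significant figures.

τ = β·L = 0.00106 × 1020 = 1.0812.
T = exp(−1.0812) = 0.3392.

0.339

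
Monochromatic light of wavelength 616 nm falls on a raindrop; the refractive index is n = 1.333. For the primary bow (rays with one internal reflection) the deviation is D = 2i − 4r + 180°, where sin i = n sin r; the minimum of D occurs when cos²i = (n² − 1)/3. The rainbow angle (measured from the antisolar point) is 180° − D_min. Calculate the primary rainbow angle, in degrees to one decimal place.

42.1°

cos²i = (1.77689 − 1)/3 = 0.25896; i = arccos(0.50888) = 59.410°.
sin r = sin 59.410°/1.333 = 0.64579; r = 40.225°.
D_min = 2·59.410° − 4·40.225° + 180° = 137.922°.
Rainbow angle = 180° − D_min = 42.078°.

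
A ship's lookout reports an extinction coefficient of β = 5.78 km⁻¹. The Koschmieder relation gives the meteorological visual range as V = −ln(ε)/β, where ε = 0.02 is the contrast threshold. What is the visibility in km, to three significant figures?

V = −ln(0.02) / 5.78 = 3.912 / 5.78 = 0.6768 km.

0.677 km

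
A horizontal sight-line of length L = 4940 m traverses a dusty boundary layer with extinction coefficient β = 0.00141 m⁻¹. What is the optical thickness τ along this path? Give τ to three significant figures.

τ = β·L = 0.00141 × 4940 = 6.9654.

6.97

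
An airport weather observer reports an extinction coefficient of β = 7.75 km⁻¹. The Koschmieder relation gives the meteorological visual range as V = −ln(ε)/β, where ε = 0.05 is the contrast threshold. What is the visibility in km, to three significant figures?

0.387 km

V = −ln(0.05) / 7.75 = 2.996 / 7.75 = 0.3865 km.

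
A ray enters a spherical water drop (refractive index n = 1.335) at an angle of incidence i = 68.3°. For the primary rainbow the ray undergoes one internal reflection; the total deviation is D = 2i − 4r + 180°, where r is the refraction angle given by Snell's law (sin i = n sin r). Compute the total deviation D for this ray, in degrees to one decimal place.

140.2°

sin r = sin 68.3° / 1.335 = 0.9291/1.335 = 0.6960; r = 44.11°.
D = 2·68.3° − 4·44.11° + 180° = 136.60° − 176.42° + 180° = 140.18°.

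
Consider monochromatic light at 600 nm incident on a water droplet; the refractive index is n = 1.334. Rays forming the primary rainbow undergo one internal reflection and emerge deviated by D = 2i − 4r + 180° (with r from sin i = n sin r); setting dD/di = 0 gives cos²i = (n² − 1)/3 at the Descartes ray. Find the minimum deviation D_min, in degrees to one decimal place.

138.1°

cos²i = (1.77956 − 1)/3 = 0.25985; i = arccos(0.50976) = 59.352°.
sin r = sin 59.352°/1.334 = 0.64492; r = 40.159°.
D_min = 2·59.352° − 4·40.159° + 180° = 138.067°.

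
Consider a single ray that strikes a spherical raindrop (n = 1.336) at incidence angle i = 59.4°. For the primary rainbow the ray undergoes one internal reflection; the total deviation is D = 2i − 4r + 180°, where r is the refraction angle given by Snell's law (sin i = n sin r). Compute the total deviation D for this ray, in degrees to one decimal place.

138.4°

sin r = sin 59.4° / 1.336 = 0.8607/1.336 = 0.6443; r = 40.11°.
D = 2·59.4° − 4·40.11° + 180° = 118.80° − 160.44° + 180° = 138.36°.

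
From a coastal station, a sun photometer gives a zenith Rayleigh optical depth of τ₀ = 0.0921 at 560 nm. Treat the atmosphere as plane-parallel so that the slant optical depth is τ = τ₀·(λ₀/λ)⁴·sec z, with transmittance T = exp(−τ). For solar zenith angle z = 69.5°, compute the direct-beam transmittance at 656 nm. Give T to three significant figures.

sec 69.5° = 2.8555.
τ = 0.0921 × (560/656)⁴ × 2.8555 = 0.0921 × 0.5311 × 2.8555 = 0.1397.
T = exp(−0.1397) = 0.8697.

0.870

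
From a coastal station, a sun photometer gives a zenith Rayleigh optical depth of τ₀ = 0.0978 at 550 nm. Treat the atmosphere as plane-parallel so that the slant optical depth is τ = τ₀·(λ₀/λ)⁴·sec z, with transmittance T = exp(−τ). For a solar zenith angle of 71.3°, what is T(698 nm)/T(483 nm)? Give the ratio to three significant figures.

1.48

Airmass: sec 71.3° = 3.1190.
τ(698 nm) = 0.0978 × (550/698)⁴ × 3.1190 = 0.0978 × 0.3855 × 3.1190 = 0.1176.
τ(483 nm) = 0.0978 × (550/483)⁴ × 3.1190 = 0.0978 × 1.6814 × 3.1190 = 0.5129.
T(698)/T(483) = exp(τ_B − τ_A) = exp(0.3953) = 1.4848.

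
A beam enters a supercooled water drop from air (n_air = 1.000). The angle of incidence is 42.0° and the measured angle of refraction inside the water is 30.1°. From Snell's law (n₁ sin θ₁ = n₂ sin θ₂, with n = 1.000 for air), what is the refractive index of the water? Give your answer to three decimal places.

n = sin θ_i / sin θ_r = sin 42.0° / sin 30.1° = 0.6691 / 0.5015 = 1.3342.

1.334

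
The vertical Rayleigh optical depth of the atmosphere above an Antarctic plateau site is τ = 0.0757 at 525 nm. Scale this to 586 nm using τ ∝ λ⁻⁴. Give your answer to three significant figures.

0.0488

τ(586 nm) = τ(525 nm) × (525/586)⁴ = 0.0757 × (0.8959)⁴ = 0.0757 × 0.6442 = 0.0488.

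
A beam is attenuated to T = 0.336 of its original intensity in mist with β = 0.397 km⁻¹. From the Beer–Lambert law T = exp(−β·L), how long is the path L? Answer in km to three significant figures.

Beer–Lambert: T = exp(−βL) ⇒ L = −ln(T)/β = −ln(0.336)/0.397 = 1.0906/0.397 = 2.747 km.

2.75 km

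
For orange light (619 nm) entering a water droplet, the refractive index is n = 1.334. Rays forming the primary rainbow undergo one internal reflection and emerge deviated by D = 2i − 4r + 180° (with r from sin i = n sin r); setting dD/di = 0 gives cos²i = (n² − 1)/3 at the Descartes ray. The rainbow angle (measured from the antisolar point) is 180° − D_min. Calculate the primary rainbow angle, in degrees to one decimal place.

cos²i = (1.77956 − 1)/3 = 0.25985; i = arccos(0.50976) = 59.352°.
sin r = sin 59.352°/1.334 = 0.64492; r = 40.159°.
D_min = 2·59.352° − 4·40.159° + 180° = 138.067°.
Rainbow angle = 180° − D_min = 41.933°.

41.9°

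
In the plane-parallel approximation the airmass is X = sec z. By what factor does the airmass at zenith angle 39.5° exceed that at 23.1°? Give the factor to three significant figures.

X(39.5°)/X(23.1°) = sec 39.5° / sec 23.1° = cos 23.1° / cos 39.5° = 0.9198/0.7716 = 1.1921.

1.19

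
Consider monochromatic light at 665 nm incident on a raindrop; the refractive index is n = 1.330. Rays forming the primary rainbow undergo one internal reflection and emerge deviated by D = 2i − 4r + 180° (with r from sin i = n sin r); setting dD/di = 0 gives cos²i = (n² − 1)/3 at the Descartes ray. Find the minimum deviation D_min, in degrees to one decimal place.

137.5°

cos²i = (1.76890 − 1)/3 = 0.25630; i = arccos(0.50626) = 59.585°.
sin r = sin 59.585°/1.330 = 0.64841; r = 40.422°.
D_min = 2·59.585° − 4·40.422° + 180° = 137.484°.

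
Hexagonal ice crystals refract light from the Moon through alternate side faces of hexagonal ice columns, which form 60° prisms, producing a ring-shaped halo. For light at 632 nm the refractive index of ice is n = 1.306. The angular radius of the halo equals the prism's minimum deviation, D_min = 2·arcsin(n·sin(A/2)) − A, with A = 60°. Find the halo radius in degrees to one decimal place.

n·sin(A/2) = 1.306 × sin 30° = 1.306 × 0.5000 = 0.6530.
D_min = 2·arcsin(0.6530) − 60° = 2 × 40.768° − 60° = 21.536°.

21.5°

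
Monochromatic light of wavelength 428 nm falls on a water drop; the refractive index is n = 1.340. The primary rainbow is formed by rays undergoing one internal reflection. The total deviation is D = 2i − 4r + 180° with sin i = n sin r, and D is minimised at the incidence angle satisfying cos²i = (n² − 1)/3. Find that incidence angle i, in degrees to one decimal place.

cos²i = (1.340² − 1)/3 = (1.79560 − 1)/3 = 0.26520.
cos i = 0.51498, so i = 59.004°.

59.0°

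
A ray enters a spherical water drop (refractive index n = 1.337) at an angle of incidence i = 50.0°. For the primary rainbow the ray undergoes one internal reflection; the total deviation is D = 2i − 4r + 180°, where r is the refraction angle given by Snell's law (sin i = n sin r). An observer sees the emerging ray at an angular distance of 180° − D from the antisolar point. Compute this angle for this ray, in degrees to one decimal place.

39.8°

sin r = sin 50.0° / 1.337 = 0.7660/1.337 = 0.5730; r = 34.96°.
D = 2·50.0° − 4·34.96° + 180° = 100.00° − 139.83° + 180° = 140.17°.
Angle from antisolar point = 180° − D = 39.83°.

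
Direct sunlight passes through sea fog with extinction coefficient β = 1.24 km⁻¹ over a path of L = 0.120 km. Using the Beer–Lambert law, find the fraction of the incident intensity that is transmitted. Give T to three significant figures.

τ = β·L = 1.24 × 0.120 = 0.1488.
T = exp(−0.1488) = 0.8617.

0.862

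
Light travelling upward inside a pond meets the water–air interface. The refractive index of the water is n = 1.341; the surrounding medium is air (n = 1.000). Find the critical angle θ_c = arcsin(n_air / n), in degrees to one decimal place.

sin θ_c = n_air / n = 1.000 / 1.341 = 0.7457.
θ_c = arcsin(0.7457) = 48.22°.

48.2°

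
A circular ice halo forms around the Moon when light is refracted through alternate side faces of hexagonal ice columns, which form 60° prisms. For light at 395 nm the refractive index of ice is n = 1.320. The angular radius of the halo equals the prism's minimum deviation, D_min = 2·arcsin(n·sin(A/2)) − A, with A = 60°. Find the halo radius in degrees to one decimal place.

22.6°

n·sin(A/2) = 1.320 × sin 30° = 1.320 × 0.5000 = 0.6600.
D_min = 2·arcsin(0.6600) − 60° = 2 × 41.300° − 60° = 22.600°.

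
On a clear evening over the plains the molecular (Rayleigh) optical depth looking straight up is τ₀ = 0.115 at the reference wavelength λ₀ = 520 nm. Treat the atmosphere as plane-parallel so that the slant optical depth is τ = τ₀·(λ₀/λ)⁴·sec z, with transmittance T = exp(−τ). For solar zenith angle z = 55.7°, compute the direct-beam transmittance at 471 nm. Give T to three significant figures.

0.738

sec 55.7° = 1.7745.
τ = 0.115 × (520/471)⁴ × 1.7745 = 0.115 × 1.4857 × 1.7745 = 0.3032.
T = exp(−0.3032) = 0.7385.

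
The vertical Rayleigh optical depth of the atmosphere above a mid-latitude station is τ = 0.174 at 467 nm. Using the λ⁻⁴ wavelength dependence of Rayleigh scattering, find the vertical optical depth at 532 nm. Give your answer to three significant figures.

0.103

τ(532 nm) = τ(467 nm) × (467/532)⁴ = 0.174 × (0.8778)⁴ = 0.174 × 0.5938 = 0.1033.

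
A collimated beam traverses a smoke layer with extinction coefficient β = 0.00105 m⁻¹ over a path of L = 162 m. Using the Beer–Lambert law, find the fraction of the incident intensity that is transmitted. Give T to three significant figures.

0.844

τ = β·L = 0.00105 × 162 = 0.1701.
T = exp(−0.1701) = 0.8436.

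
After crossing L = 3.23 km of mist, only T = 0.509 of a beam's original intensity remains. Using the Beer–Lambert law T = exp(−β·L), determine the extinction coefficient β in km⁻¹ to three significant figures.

Beer–Lambert: T = exp(−βL) ⇒ β = −ln(T)/L = −ln(0.509)/3.23 = 0.6753/3.23 = 0.2091 km⁻¹.

0.209 km⁻¹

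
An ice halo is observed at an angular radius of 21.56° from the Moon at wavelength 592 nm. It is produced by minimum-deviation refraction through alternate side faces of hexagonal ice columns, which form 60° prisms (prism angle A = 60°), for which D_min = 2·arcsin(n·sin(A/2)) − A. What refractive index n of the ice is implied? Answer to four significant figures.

1.306

Rearranging: n = sin((D_min + A)/2) / sin(A/2).
(D_min + A)/2 = (21.56° + 60°)/2 = 40.780°.
n = sin 40.780° / sin 30° = 0.6532 / 0.5000 = 1.3063.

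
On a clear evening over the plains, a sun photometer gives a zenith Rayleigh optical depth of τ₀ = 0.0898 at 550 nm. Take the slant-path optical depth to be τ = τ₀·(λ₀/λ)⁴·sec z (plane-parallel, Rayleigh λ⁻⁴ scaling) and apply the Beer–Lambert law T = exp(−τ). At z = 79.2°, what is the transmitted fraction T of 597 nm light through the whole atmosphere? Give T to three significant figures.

0.708

sec 79.2° = 5.3367.
τ = 0.0898 × (550/597)⁴ × 5.3367 = 0.0898 × 0.7204 × 5.3367 = 0.3452.
T = exp(−0.3452) = 0.7081.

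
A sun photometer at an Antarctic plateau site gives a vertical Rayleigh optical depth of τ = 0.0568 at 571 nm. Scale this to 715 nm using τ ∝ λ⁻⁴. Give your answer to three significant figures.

0.0231

τ(715 nm) = τ(571 nm) × (571/715)⁴ = 0.0568 × (0.7986)⁴ = 0.0568 × 0.4067 = 0.0231.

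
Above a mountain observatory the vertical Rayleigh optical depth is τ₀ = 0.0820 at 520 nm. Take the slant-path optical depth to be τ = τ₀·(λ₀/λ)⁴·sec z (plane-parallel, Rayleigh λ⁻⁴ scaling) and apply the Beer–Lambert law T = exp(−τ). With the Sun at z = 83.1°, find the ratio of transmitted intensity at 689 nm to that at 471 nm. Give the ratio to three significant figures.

Airmass: sec 83.1° = 8.3238.
τ(689 nm) = 0.0820 × (520/689)⁴ × 8.3238 = 0.0820 × 0.3244 × 8.3238 = 0.2214.
τ(471 nm) = 0.0820 × (520/471)⁴ × 8.3238 = 0.0820 × 1.4857 × 8.3238 = 1.0141.
T(689)/T(471) = exp(τ_B − τ_A) = exp(0.7926) = 2.2092.

2.21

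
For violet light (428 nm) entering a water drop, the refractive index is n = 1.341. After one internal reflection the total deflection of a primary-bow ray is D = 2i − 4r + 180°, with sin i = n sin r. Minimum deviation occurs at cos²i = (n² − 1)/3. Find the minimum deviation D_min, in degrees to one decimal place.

cos²i = (1.79828 − 1)/3 = 0.26609; i = arccos(0.51584) = 58.946°.
sin r = sin 58.946°/1.341 = 0.63884; r = 39.705°.
D_min = 2·58.946° − 4·39.705° + 180° = 139.071°.

139.1°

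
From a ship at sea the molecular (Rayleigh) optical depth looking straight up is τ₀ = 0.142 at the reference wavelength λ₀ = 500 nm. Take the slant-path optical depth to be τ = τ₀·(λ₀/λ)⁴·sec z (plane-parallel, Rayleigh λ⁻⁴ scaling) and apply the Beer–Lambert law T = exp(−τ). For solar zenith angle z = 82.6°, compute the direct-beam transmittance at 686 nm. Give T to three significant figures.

0.733

sec 82.6° = 7.7642.
τ = 0.142 × (500/686)⁴ × 7.7642 = 0.142 × 0.2822 × 7.7642 = 0.3112.
T = exp(−0.3112) = 0.7326.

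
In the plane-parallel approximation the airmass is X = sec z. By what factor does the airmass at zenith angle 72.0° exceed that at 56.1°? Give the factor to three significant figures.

1.80

X(72.0°)/X(56.1°) = sec 72.0° / sec 56.1° = cos 56.1° / cos 72.0° = 0.5577/0.3090 = 1.8049.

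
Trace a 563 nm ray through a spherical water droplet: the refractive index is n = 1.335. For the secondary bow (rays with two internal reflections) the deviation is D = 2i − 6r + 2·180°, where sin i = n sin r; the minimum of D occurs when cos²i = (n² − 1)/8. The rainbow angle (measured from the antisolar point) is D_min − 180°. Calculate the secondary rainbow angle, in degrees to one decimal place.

cos²i = (1.78222 − 1)/8 = 0.09778; i = arccos(0.31269) = 71.778°.
sin r = sin 71.778°/1.335 = 0.71150; r = 45.357°.
D_min = 2·71.778° − 6·45.357° + 360° = 231.414°.
Rainbow angle = D_min − 180° = 51.414°.

51.4°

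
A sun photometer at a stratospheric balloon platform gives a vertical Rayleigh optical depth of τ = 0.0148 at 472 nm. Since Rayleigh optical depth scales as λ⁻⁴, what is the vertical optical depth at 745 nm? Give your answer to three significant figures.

τ(745 nm) = τ(472 nm) × (472/745)⁴ = 0.0148 × (0.6336)⁴ = 0.0148 × 0.1611 = 0.0024.

0.00238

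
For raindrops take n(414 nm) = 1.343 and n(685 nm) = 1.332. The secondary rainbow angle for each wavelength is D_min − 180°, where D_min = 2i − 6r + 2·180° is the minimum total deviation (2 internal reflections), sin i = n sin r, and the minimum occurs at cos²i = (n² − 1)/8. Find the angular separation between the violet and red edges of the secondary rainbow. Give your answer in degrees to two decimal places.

At 414 nm (n = 1.343): cos²i = 0.10046 → i = 71.522°, r = 44.928°, D_min = 233.478°, rainbow angle = 53.478°.
At 685 nm (n = 1.332): cos²i = 0.09678 → i = 71.875°, r = 45.520°, D_min = 230.628°, rainbow angle = 50.628°.
Angular width = |53.478° − 50.628°| = 2.849°.

2.85°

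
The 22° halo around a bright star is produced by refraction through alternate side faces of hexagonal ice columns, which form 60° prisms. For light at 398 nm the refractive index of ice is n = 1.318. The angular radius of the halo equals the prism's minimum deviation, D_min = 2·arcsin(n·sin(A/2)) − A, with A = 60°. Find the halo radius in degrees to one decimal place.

n·sin(A/2) = 1.318 × sin 30° = 1.318 × 0.5000 = 0.6590.
D_min = 2·arcsin(0.6590) − 60° = 2 × 41.224° − 60° = 22.447°.

22.4°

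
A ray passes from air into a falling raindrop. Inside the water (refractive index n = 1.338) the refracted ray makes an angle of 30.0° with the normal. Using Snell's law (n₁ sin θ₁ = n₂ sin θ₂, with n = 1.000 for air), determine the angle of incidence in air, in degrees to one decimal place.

42.0°

Snell: sin θ_i = n · sin θ_r = 1.338 × sin 30.0° = 1.338 × 0.5000 = 0.6690.
θ_i = arcsin(0.6690) = 41.99°.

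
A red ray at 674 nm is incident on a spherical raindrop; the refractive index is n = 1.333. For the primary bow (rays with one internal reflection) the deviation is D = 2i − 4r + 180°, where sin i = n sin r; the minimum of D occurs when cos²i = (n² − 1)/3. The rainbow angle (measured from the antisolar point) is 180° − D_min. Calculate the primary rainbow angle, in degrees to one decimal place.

cos²i = (1.77689 − 1)/3 = 0.25896; i = arccos(0.50888) = 59.410°.
sin r = sin 59.410°/1.333 = 0.64579; r = 40.225°.
D_min = 2·59.410° − 4·40.225° + 180° = 137.922°.
Rainbow angle = 180° − D_min = 42.078°.

42.1°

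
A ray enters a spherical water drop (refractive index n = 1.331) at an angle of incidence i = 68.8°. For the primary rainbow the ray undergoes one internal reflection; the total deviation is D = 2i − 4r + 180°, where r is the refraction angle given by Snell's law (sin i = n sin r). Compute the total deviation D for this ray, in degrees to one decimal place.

139.7°

sin r = sin 68.8° / 1.331 = 0.9323/1.331 = 0.7005; r = 44.46°.
D = 2·68.8° − 4·44.46° + 180° = 137.60° − 177.86° + 180° = 139.74°.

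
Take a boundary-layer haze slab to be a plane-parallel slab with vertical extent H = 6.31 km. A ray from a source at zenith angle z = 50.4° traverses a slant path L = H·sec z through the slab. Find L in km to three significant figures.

9.90 km

sec z = 1/cos 50.4° = 1.5688.
L = 6.31 × 1.5688 = 9.899 km.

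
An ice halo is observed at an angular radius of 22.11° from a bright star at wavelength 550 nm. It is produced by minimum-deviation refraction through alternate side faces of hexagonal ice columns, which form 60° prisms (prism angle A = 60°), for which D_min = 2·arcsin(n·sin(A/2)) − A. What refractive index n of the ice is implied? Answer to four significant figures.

1.314

Rearranging: n = sin((D_min + A)/2) / sin(A/2).
(D_min + A)/2 = (22.11° + 60°)/2 = 41.055°.
n = sin 41.055° / sin 30° = 0.6568 / 0.5000 = 1.3136.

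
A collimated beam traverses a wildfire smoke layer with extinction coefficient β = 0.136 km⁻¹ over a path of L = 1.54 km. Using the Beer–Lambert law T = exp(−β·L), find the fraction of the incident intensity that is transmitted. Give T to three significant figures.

τ = β·L = 0.136 × 1.54 = 0.2094.
T = exp(−0.2094) = 0.8110.

0.811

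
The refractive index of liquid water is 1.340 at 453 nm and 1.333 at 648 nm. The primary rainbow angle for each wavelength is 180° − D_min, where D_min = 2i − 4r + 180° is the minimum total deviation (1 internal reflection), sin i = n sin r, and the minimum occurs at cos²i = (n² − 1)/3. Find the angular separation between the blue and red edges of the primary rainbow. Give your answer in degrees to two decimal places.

1.01°

At 453 nm (n = 1.340): cos²i = 0.26520 → i = 59.004°, r = 39.770°, D_min = 138.929°, rainbow angle = 41.071°.
At 648 nm (n = 1.333): cos²i = 0.25896 → i = 59.410°, r = 40.225°, D_min = 137.922°, rainbow angle = 42.078°.
Angular width = |41.071° − 42.078°| = 1.007°.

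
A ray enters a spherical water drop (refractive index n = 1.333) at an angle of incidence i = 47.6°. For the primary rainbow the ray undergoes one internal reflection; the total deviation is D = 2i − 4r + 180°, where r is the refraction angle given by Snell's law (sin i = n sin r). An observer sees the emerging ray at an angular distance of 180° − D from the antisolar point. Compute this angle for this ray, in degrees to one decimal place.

sin r = sin 47.6° / 1.333 = 0.7385/1.333 = 0.5540; r = 33.64°.
D = 2·47.6° − 4·33.64° + 180° = 95.20° − 134.56° + 180° = 140.64°.
Angle from antisolar point = 180° − D = 39.36°.

39.4°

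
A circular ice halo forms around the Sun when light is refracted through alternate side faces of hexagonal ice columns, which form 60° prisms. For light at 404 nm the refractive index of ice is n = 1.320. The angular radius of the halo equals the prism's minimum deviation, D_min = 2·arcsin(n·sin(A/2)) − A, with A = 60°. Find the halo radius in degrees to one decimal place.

22.6°

n·sin(A/2) = 1.320 × sin 30° = 1.320 × 0.5000 = 0.6600.
D_min = 2·arcsin(0.6600) − 60° = 2 × 41.300° − 60° = 22.600°.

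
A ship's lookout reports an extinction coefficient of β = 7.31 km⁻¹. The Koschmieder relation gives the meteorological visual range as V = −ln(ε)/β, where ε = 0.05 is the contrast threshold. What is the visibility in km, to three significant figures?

V = −ln(0.05) / 7.31 = 2.996 / 7.31 = 0.4098 km.

0.410 km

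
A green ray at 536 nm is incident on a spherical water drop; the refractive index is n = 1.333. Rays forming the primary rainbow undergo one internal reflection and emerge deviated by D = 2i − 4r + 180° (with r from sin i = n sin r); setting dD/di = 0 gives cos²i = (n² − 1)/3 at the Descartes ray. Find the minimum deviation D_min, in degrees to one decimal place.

137.9°

cos²i = (1.77689 − 1)/3 = 0.25896; i = arccos(0.50888) = 59.410°.
sin r = sin 59.410°/1.333 = 0.64579; r = 40.225°.
D_min = 2·59.410° − 4·40.225° + 180° = 137.922°.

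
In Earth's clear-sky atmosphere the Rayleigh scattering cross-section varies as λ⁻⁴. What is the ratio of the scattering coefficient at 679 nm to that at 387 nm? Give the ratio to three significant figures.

Rayleigh scattering ∝ λ⁻⁴, so the ratio of coefficients is the inverse fourth power of the wavelength ratio.
σ(679)/σ(387) = (387/679)⁴ = (0.5700)⁴ = 0.1055.

0.106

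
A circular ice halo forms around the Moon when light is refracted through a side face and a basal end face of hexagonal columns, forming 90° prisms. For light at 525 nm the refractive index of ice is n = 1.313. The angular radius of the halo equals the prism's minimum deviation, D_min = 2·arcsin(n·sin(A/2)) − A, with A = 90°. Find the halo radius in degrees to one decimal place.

46.4°

n·sin(A/2) = 1.313 × sin 45° = 1.313 × 0.7071 = 0.9284.
D_min = 2·arcsin(0.9284) − 90° = 2 × 68.192° − 90° = 46.383°.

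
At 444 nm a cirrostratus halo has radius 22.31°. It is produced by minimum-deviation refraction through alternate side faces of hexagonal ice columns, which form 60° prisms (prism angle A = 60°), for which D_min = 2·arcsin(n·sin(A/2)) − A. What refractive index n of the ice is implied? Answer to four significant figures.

1.316

Rearranging: n = sin((D_min + A)/2) / sin(A/2).
(D_min + A)/2 = (22.31° + 60°)/2 = 41.155°.
n = sin 41.155° / sin 30° = 0.6581 / 0.5000 = 1.3162.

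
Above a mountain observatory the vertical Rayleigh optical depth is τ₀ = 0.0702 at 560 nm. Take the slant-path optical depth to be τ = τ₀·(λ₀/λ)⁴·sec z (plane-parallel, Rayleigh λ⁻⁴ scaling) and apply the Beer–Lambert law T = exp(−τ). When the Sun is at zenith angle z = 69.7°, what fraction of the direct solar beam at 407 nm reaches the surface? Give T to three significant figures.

sec 69.7° = 2.8824.
τ = 0.0702 × (560/407)⁴ × 2.8824 = 0.0702 × 3.5841 × 2.8824 = 0.7252.
T = exp(−0.7252) = 0.4842.

0.484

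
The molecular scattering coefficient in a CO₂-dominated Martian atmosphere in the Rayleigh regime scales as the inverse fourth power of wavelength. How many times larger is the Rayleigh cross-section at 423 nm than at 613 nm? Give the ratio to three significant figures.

4.41

Rayleigh scattering ∝ λ⁻⁴, so the ratio of coefficients is the inverse fourth power of the wavelength ratio.
σ(423)/σ(613) = (613/423)⁴ = (1.4492)⁴ = 4.41.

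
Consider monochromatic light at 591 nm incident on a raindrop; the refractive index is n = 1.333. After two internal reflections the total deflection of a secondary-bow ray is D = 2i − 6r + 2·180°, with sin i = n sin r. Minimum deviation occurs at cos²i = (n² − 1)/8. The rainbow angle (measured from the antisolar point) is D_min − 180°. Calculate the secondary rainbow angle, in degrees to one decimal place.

50.9°

cos²i = (1.77689 − 1)/8 = 0.09711; i = arccos(0.31163) = 71.843°.
sin r = sin 71.843°/1.333 = 0.71283; r = 45.466°.
D_min = 2·71.843° − 6·45.466° + 360° = 230.891°.
Rainbow angle = D_min − 180° = 50.891°.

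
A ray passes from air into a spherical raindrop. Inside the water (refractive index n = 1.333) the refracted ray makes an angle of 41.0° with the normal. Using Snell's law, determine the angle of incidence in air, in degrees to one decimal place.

Snell: sin θ_i = n · sin θ_r = 1.333 × sin 41.0° = 1.333 × 0.6561 = 0.8745.
θ_i = arcsin(0.8745) = 60.99°.

61.0°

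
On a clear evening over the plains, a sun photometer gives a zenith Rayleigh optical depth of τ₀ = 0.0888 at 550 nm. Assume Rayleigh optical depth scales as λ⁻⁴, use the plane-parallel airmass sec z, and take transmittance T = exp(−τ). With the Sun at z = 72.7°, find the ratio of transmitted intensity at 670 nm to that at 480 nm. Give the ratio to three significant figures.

1.46

Airmass: sec 72.7° = 3.3628.
τ(670 nm) = 0.0888 × (550/670)⁴ × 3.3628 = 0.0888 × 0.4541 × 3.3628 = 0.1356.
τ(480 nm) = 0.0888 × (550/480)⁴ × 3.3628 = 0.0888 × 1.7238 × 3.3628 = 0.5147.
T(670)/T(480) = exp(τ_B − τ_A) = exp(0.3791) = 1.4610.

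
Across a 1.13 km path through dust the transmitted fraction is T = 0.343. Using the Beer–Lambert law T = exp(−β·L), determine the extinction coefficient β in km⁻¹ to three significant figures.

0.947 km⁻¹

Beer–Lambert: T = exp(−βL) ⇒ β = −ln(T)/L = −ln(0.343)/1.13 = 1.0700/1.13 = 0.9469 km⁻¹.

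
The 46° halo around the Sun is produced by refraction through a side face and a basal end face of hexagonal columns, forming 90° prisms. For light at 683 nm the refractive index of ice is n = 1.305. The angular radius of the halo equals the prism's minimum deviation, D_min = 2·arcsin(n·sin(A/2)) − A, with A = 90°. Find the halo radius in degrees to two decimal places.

n·sin(A/2) = 1.305 × sin 45° = 1.305 × 0.7071 = 0.9228.
D_min = 2·arcsin(0.9228) − 90° = 2 × 67.335° − 90° = 44.670°.

44.67°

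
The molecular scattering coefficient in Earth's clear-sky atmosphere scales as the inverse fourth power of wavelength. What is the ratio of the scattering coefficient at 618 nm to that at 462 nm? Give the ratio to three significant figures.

Rayleigh scattering ∝ λ⁻⁴, so the ratio of coefficients is the inverse fourth power of the wavelength ratio.
σ(618)/σ(462) = (462/618)⁴ = (0.7476)⁴ = 0.3123.

0.312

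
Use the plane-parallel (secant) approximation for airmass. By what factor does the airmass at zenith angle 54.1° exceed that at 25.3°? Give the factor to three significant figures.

X(54.1°)/X(25.3°) = sec 54.1° / sec 25.3° = cos 25.3° / cos 54.1° = 0.9041/0.5864 = 1.5418.

1.54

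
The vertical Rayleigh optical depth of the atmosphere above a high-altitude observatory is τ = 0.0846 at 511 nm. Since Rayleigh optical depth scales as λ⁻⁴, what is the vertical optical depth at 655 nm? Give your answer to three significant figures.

0.0313

τ(655 nm) = τ(511 nm) × (511/655)⁴ = 0.0846 × (0.7802)⁴ = 0.0846 × 0.3704 = 0.0313.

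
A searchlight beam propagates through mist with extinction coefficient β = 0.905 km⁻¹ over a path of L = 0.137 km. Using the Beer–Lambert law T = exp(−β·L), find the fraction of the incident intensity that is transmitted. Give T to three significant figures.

τ = β·L = 0.905 × 0.137 = 0.1240.
T = exp(−0.1240) = 0.8834.

0.883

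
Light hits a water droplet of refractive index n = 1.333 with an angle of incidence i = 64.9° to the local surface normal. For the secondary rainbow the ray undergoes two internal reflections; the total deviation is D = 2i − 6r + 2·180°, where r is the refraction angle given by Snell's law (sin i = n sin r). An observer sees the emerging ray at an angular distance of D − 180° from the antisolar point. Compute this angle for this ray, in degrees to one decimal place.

53.0°

sin r = sin 64.9° / 1.333 = 0.9056/1.333 = 0.6793; r = 42.79°.
D = 2·64.9° − 6·42.79° + 2·180° = 129.80° − 256.76° + 360° = 233.04°.
Angle from antisolar point = D − 180° = 53.04°.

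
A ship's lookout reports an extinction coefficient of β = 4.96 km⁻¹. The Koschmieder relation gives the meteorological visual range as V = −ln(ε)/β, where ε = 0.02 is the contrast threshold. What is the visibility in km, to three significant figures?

0.789 km

V = −ln(0.02) / 4.96 = 3.912 / 4.96 = 0.7887 km.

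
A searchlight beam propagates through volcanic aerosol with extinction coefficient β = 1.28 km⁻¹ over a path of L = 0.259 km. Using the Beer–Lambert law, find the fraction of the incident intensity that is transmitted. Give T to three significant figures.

τ = β·L = 1.28 × 0.259 = 0.3315.
T = exp(−0.3315) = 0.7178.

0.718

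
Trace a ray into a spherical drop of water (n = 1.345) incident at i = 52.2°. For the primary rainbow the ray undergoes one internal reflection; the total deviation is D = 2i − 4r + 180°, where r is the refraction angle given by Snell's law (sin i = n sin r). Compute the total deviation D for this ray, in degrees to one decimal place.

140.5°

sin r = sin 52.2° / 1.345 = 0.7902/1.345 = 0.5875; r = 35.98°.
D = 2·52.2° − 4·35.98° + 180° = 104.40° − 143.91° + 180° = 140.49°.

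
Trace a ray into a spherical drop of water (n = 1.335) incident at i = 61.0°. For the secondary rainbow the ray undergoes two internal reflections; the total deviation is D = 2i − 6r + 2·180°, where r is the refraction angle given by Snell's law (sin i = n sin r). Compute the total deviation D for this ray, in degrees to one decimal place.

sin r = sin 61.0° / 1.335 = 0.8746/1.335 = 0.6551; r = 40.93°.
D = 2·61.0° − 6·40.93° + 2·180° = 122.00° − 245.58° + 360° = 236.42°.

236.4°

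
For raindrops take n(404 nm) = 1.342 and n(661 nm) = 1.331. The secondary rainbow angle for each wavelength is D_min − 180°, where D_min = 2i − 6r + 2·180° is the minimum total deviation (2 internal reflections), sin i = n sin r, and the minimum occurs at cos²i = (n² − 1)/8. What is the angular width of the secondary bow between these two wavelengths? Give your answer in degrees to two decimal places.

2.86°

At 404 nm (n = 1.342): cos²i = 0.10012 → i = 71.554°, r = 44.981°, D_min = 233.222°, rainbow angle = 53.222°.
At 661 nm (n = 1.331): cos²i = 0.09645 → i = 71.907°, r = 45.575°, D_min = 230.365°, rainbow angle = 50.365°.
Angular width = |53.222° − 50.365°| = 2.857°.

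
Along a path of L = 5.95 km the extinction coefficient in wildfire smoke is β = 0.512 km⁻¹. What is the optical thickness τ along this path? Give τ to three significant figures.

τ = β·L = 0.512 × 5.95 = 3.0464.

3.05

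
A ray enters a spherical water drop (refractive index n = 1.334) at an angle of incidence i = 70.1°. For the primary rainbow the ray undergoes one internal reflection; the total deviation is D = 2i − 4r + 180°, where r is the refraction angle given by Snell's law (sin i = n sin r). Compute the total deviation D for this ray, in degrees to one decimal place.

sin r = sin 70.1° / 1.334 = 0.9403/1.334 = 0.7049; r = 44.82°.
D = 2·70.1° − 4·44.82° + 180° = 140.20° − 179.27° + 180° = 140.93°.

140.9°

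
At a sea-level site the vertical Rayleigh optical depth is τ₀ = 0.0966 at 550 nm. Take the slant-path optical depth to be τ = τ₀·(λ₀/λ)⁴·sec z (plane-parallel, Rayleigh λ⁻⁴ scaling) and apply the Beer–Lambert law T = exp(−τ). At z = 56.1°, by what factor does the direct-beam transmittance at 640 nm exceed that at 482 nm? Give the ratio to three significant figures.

Airmass: sec 56.1° = 1.7929.
τ(640 nm) = 0.0966 × (550/640)⁴ × 1.7929 = 0.0966 × 0.5454 × 1.7929 = 0.0945.
τ(482 nm) = 0.0966 × (550/482)⁴ × 1.7929 = 0.0966 × 1.6954 × 1.7929 = 0.2936.
T(640)/T(482) = exp(τ_B − τ_A) = exp(0.1992) = 1.2204.

1.22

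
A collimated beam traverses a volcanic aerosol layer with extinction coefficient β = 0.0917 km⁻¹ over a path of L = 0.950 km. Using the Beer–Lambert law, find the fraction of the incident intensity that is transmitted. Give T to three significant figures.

0.917

τ = β·L = 0.0917 × 0.950 = 0.0871.
T = exp(−0.0871) = 0.9166.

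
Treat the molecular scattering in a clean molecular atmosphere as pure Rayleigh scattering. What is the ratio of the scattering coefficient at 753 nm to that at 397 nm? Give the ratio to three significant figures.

0.0773

Rayleigh scattering ∝ λ⁻⁴, so the ratio of coefficients is the inverse fourth power of the wavelength ratio.
σ(753)/σ(397) = (397/753)⁴ = (0.5272)⁴ = 0.07726.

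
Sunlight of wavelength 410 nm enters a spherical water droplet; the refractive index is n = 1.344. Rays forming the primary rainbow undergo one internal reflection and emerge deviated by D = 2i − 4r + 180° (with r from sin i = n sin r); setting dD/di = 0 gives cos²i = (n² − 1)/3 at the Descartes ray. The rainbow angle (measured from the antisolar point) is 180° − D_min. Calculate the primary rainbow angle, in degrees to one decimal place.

40.5°

cos²i = (1.80634 − 1)/3 = 0.26878; i = arccos(0.51844) = 58.772°.
sin r = sin 58.772°/1.344 = 0.63625; r = 39.512°.
D_min = 2·58.772° − 4·39.512° + 180° = 139.495°.
Rainbow angle = 180° − D_min = 40.505°.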